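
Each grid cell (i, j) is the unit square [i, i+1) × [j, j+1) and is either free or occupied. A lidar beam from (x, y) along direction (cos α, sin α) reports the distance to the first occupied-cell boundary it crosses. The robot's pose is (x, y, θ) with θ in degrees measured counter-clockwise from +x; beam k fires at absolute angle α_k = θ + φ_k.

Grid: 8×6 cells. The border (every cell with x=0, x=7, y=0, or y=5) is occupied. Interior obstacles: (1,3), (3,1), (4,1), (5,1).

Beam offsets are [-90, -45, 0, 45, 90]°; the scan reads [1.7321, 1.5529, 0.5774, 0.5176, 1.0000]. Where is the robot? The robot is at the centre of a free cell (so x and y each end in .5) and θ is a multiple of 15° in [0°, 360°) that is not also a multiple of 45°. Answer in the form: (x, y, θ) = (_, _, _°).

(x, y, θ) = (5.5, 4.5, 60°)

Candidates: 20 free-cell centres × 16 headings = 320 poses. Raycast each; keep the one whose scan matches to 4 dp.
  (5.5, 4.5, 255°): beam 1 = 1.9319 ≠ 1.7321 ✗
  (5.5, 3.5, 165°): beam 1 = 1.5529 ≠ 1.7321 ✗
  (3.5, 3.5, 255°): beam 1 = 1.5529 ≠ 1.7321 ✗
  (6.5, 3.5, 150°): beam 1 = 1.0000 ≠ 1.7321 ✗
  …
  (5.5, 4.5, 60°): r_1=1.7321, r_2=1.5529, r_3=0.5774, r_4=0.5176, r_5=1.0000 — all match ✓
Unique over the lattice → pose = (5.5, 4.5, 60°).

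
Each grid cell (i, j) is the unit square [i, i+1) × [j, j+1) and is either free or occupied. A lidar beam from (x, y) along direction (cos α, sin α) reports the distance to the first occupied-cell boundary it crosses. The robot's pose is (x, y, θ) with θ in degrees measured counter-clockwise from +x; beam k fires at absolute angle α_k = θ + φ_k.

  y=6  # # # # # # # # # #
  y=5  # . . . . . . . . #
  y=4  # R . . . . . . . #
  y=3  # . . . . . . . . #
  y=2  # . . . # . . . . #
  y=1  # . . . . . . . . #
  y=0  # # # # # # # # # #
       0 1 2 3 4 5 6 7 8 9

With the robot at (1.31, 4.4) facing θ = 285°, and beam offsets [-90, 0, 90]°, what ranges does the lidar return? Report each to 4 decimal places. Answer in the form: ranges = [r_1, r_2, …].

ranges = [0.3209, 3.5199, 6.1819]

beam 1: φ=-90°, α=195°
  direction (-0.9659, -0.2588); cell (1,4); t to first gridline: x 0.3209, y 1.5455 (then +1.0353 / +3.8637)
    (0,4) via x @ 0.3209  # hit
  → r_1 = 0.3209
beam 2: φ=0°, α=285°
  direction (0.2588, -0.9659); cell (1,4); t to first gridline: x 2.6660, y 0.4141 (then +3.8637 / +1.0353)
    (1,3) via y @ 0.4141
    (1,2) via y @ 1.4494
    (1,1) via y @ 2.4847
    (2,1) via x @ 2.6660
    (2,0) via y @ 3.5199  # hit
  → r_2 = 3.5199
beam 3: φ=90°, α=15°
  direction (0.9659, 0.2588); cell (1,4); t to first gridline: x 0.7143, y 2.3182 (then +1.0353 / +3.8637)
    (2,4) via x @ 0.7143
    (3,4) via x @ 1.7496
    (3,5) via y @ 2.3182
    (4,5) via x @ 2.7849
    (5,5) via x @ 3.8202
    (6,5) via x @ 4.8554
    (7,5) via x @ 5.8907
    (7,6) via y @ 6.1819  # hit
  → r_3 = 6.1819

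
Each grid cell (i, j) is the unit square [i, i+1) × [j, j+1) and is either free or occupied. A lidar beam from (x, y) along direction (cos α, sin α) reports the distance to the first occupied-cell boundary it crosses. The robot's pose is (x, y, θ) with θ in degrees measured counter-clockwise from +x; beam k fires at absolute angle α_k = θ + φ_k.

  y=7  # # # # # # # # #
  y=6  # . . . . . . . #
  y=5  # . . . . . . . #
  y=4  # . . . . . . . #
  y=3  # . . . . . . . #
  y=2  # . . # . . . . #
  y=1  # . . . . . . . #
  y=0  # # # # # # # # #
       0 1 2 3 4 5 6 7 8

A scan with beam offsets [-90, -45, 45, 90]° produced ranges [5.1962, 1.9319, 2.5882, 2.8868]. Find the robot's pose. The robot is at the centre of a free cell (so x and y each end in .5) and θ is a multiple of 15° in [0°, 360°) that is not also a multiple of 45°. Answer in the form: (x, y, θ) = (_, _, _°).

(x, y, θ) = (5.5, 3.5, 240°)

Enumerate (i+0.5, j+0.5, θ) over the 41 free cells and 16 admissible headings. For each, cast all 4 beams and compare to the given ranges.
  (2.5, 2.5, 120°): beam 1 = 0.5774 ≠ 5.1962 ✗
  (4.5, 2.5, 30°): beam 1 = 1.7321 ≠ 5.1962 ✗
  (7.5, 3.5, 60°): beam 1 = 0.5774 ≠ 5.1962 ✗
  (6.5, 2.5, 255°): beam 1 = 5.6940 ≠ 5.1962 ✗
  (6.5, 5.5, 105°): beam 1 = 1.5529 ≠ 5.1962 ✗
  …
  (5.5, 3.5, 240°): r_1=5.1962, r_2=1.9319, r_3=2.5882, r_4=2.8868 — all match ✓
No second candidate reproduces the full scan.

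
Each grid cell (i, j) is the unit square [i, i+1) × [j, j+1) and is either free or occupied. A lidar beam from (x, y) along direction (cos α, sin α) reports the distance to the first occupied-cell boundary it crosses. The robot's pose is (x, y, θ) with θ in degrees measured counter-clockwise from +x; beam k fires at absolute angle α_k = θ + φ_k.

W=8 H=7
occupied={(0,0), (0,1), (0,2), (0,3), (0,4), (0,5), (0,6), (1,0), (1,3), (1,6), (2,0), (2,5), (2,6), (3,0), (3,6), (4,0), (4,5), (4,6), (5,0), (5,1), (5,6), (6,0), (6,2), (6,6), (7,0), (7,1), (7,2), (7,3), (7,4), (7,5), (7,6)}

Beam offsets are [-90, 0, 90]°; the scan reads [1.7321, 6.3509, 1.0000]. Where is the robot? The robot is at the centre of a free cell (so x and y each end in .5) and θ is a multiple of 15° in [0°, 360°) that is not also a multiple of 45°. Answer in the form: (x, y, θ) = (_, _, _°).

The pose lattice has 25·16 = 400 candidates. Test each by forward raycasting.
  (1.5, 2.5, 30°): beam 3 = 0.5774 ≠ 1.0000 ✗
  (4.5, 2.5, 15°): beam 1 = 1.5529 ≠ 1.7321 ✗
  (1.5, 2.5, 240°): beam 1 = 0.5774 ≠ 1.7321 ✗
  (6.5, 3.5, 75°): beam 1 = 0.5176 ≠ 1.7321 ✗
  …
  (6.5, 4.5, 210°): r_1=1.7321, r_2=6.3509, r_3=1.0000 — all match ✓
Unique over the lattice → pose = (6.5, 4.5, 210°).

(x, y, θ) = (6.5, 4.5, 210°)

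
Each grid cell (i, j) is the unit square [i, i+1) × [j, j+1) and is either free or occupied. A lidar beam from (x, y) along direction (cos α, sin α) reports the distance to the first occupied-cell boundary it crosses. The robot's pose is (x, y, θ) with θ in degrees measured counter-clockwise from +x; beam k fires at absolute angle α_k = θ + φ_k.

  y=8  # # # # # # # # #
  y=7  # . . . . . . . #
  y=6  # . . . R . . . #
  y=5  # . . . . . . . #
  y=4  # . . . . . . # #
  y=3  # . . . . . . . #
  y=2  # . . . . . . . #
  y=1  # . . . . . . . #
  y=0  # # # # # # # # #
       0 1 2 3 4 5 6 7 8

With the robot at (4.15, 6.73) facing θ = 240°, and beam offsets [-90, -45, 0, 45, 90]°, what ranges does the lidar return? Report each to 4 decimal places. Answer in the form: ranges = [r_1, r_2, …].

beam 1: φ=-90°, α=150°
  dir = (cos 150°, sin 150°) = (-0.8660, 0.5000); from cell (4,6)
  next x-line at t=0.1732, next y-line at t=0.5400; Δt_x=1.1547, Δt_y=2.0000
    x: enter (3,6) at t=0.1732
    y: enter (3,7) at t=0.5400
    x: enter (2,7) at t=1.3279
    x: enter (1,7) at t=2.4826
    y: enter (1,8) at t=2.5400 ← occupied
  → r_1 = 2.5400
beam 2: φ=-45°, α=195°
  dir = (cos 195°, sin 195°) = (-0.9659, -0.2588); from cell (4,6)
  next x-line at t=0.1553, next y-line at t=2.8205; Δt_x=1.0353, Δt_y=3.8637
    x: enter (3,6) at t=0.1553
    x: enter (2,6) at t=1.1906
    x: enter (1,6) at t=2.2258
    y: enter (1,5) at t=2.8205
    x: enter (0,5) at t=3.2611 ← occupied
  → r_2 = 3.2611
beam 3: φ=0°, α=240°
  dir = (cos 240°, sin 240°) = (-0.5000, -0.8660); from cell (4,6)
  next x-line at t=0.3000, next y-line at t=0.8429; Δt_x=2.0000, Δt_y=1.1547
    x: enter (3,6) at t=0.3000
    y: enter (3,5) at t=0.8429
    y: enter (3,4) at t=1.9976
    x: enter (2,4) at t=2.3000
    y: enter (2,3) at t=3.1523
    x: enter (1,3) at t=4.3000
    y: enter (1,2) at t=4.3070
    y: enter (1,1) at t=5.4617
    x: enter (0,1) at t=6.3000 ← occupied
  → r_3 = 6.3000
beam 4: φ=45°, α=285°
  dir = (cos 285°, sin 285°) = (0.2588, -0.9659); from cell (4,6)
  next x-line at t=3.2841, next y-line at t=0.7558; Δt_x=3.8637, Δt_y=1.0353
    y: enter (4,5) at t=0.7558
    y: enter (4,4) at t=1.7910
    y: enter (4,3) at t=2.8263
    x: enter (5,3) at t=3.2841
    y: enter (5,2) at t=3.8616
    y: enter (5,1) at t=4.8969
    y: enter (5,0) at t=5.9321 ← occupied
  → r_4 = 5.9321
beam 5: φ=90°, α=330°
  dir = (cos 330°, sin 330°) = (0.8660, -0.5000); from cell (4,6)
  next x-line at t=0.9815, next y-line at t=1.4600; Δt_x=1.1547, Δt_y=2.0000
    x: enter (5,6) at t=0.9815
    y: enter (5,5) at t=1.4600
    x: enter (6,5) at t=2.1362
    x: enter (7,5) at t=3.2909
    y: enter (7,4) at t=3.4600 ← occupied
  → r_5 = 3.4600

ranges = [2.5400, 3.2611, 6.3000, 5.9321, 3.4600]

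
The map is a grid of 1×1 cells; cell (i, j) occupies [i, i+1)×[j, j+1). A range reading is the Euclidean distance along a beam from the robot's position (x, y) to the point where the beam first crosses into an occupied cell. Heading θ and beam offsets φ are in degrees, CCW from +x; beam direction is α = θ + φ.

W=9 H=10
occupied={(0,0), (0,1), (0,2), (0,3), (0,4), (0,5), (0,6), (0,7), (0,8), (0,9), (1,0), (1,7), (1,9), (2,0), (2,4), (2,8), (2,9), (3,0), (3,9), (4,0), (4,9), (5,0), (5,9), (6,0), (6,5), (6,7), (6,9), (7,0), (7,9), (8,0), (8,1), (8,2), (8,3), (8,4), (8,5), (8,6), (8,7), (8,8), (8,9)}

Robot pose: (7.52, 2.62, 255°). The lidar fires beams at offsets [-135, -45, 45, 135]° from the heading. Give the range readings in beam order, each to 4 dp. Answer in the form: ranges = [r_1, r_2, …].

beam 1: φ=-135°, α=120°
  dir = (cos 120°, sin 120°) = (-0.5000, 0.8660); from cell (7,2)
  next x-line at t=1.0400, next y-line at t=0.4388; Δt_x=2.0000, Δt_y=1.1547
    y: enter (7,3) at t=0.4388
    x: enter (6,3) at t=1.0400
    y: enter (6,4) at t=1.5935
    y: enter (6,5) at t=2.7482 ← occupied
  → r_1 = 2.7482
beam 2: φ=-45°, α=210°
  dir = (cos 210°, sin 210°) = (-0.8660, -0.5000); from cell (7,2)
  next x-line at t=0.6004, next y-line at t=1.2400; Δt_x=1.1547, Δt_y=2.0000
    x: enter (6,2) at t=0.6004
    y: enter (6,1) at t=1.2400
    x: enter (5,1) at t=1.7551
    x: enter (4,1) at t=2.9098
    y: enter (4,0) at t=3.2400 ← occupied
  → r_2 = 3.2400
beam 3: φ=45°, α=300°
  dir = (cos 300°, sin 300°) = (0.5000, -0.8660); from cell (7,2)
  next x-line at t=0.9600, next y-line at t=0.7159; Δt_x=2.0000, Δt_y=1.1547
    y: enter (7,1) at t=0.7159
    x: enter (8,1) at t=0.9600 ← occupied
  → r_3 = 0.9600
beam 4: φ=135°, α=30°
  dir = (cos 30°, sin 30°) = (0.8660, 0.5000); from cell (7,2)
  next x-line at t=0.5543, next y-line at t=0.7600; Δt_x=1.1547, Δt_y=2.0000
    x: enter (8,2) at t=0.5543 ← occupied
  → r_4 = 0.5543

ranges = [2.7482, 3.2400, 0.9600, 0.5543]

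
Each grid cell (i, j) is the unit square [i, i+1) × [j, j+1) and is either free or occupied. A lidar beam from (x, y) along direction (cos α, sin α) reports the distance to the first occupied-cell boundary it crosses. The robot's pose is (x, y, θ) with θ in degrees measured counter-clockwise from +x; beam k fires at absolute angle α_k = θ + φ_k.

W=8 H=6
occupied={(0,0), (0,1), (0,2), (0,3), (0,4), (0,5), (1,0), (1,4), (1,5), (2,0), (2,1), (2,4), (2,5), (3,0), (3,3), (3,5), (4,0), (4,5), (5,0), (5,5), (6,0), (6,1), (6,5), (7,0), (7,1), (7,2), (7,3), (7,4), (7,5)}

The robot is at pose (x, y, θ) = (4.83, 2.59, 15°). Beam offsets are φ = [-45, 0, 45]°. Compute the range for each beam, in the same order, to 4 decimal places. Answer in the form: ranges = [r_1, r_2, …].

beam 1: φ=-45°, α=330°
  direction (0.8660, -0.5000); cell (4,2); t to first gridline: x 0.1963, y 1.1800 (then +1.1547 / +2.0000)
    (5,2) via x @ 0.1963
    (5,1) via y @ 1.1800
    (6,1) via x @ 1.3510  # hit
  → r_1 = 1.3510
beam 2: φ=0°, α=15°
  direction (0.9659, 0.2588); cell (4,2); t to first gridline: x 0.1760, y 1.5841 (then +1.0353 / +3.8637)
    (5,2) via x @ 0.1760
    (6,2) via x @ 1.2113
    (6,3) via y @ 1.5841
    (7,3) via x @ 2.2465  # hit
  → r_2 = 2.2465
beam 3: φ=45°, α=60°
  direction (0.5000, 0.8660); cell (4,2); t to first gridline: x 0.3400, y 0.4734 (then +2.0000 / +1.1547)
    (5,2) via x @ 0.3400
    (5,3) via y @ 0.4734
    (5,4) via y @ 1.6281
    (6,4) via x @ 2.3400
    (6,5) via y @ 2.7828  # hit
  → r_3 = 2.7828

ranges = [1.3510, 2.2465, 2.7828]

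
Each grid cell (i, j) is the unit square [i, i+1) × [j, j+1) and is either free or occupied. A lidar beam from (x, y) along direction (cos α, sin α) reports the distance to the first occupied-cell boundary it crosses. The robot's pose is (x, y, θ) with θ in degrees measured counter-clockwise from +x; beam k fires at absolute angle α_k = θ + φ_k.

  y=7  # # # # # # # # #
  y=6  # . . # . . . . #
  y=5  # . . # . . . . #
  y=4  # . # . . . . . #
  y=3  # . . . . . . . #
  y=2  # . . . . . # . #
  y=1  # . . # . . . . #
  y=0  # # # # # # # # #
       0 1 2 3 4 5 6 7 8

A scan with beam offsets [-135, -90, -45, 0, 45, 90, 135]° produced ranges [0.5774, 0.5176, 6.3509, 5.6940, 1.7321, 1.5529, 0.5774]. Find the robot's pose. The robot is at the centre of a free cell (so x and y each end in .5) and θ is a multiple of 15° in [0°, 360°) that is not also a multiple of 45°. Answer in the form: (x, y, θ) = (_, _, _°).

(x, y, θ) = (2.5, 1.5, 105°)

The pose lattice has 37·16 = 592 candidates. Test each by forward raycasting.
  (3.5, 3.5, 285°): beam 1 = 1.0000 ≠ 0.5774 ✗
  (2.5, 1.5, 255°): beam 1 = 3.0000 ≠ 0.5774 ✗
  (7.5, 5.5, 165°): beam 2 = 1.5529 ≠ 0.5176 ✗
  …
  (2.5, 1.5, 105°): r_1=0.5774, r_2=0.5176, r_3=6.3509, r_4=5.6940, r_5=1.7321, r_6=1.5529, r_7=0.5774 — all match ✓
No second candidate reproduces the full scan.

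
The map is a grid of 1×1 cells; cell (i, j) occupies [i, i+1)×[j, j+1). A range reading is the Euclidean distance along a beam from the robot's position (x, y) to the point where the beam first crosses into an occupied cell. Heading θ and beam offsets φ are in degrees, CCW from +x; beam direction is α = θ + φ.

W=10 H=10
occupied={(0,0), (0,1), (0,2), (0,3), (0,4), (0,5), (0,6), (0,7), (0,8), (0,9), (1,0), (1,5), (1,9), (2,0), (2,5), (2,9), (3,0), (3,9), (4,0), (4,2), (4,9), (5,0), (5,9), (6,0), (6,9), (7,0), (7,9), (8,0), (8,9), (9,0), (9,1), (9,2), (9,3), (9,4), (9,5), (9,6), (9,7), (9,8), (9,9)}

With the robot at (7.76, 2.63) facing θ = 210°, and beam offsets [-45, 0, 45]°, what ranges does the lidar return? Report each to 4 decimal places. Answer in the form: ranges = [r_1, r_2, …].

ranges = [6.9985, 3.2600, 1.6875]

beam 1: φ=-45°, α=165°
  direction (-0.9659, 0.2588); cell (7,2); t to first gridline: x 0.7868, y 1.4296 (then +1.0353 / +3.8637)
    (6,2) via x @ 0.7868
    (6,3) via y @ 1.4296
    (5,3) via x @ 1.8221
    (4,3) via x @ 2.8574
    (3,3) via x @ 3.8926
    (2,3) via x @ 4.9279
    (2,4) via y @ 5.2933
    (1,4) via x @ 5.9632
    (0,4) via x @ 6.9985  # hit
  → r_1 = 6.9985
beam 2: φ=0°, α=210°
  direction (-0.8660, -0.5000); cell (7,2); t to first gridline: x 0.8776, y 1.2600 (then +1.1547 / +2.0000)
    (6,2) via x @ 0.8776
    (6,1) via y @ 1.2600
    (5,1) via x @ 2.0323
    (4,1) via x @ 3.1870
    (4,0) via y @ 3.2600  # hit
  → r_2 = 3.2600
beam 3: φ=45°, α=255°
  direction (-0.2588, -0.9659); cell (7,2); t to first gridline: x 2.9364, y 0.6522 (then +3.8637 / +1.0353)
    (7,1) via y @ 0.6522
    (7,0) via y @ 1.6875  # hit
  → r_3 = 1.6875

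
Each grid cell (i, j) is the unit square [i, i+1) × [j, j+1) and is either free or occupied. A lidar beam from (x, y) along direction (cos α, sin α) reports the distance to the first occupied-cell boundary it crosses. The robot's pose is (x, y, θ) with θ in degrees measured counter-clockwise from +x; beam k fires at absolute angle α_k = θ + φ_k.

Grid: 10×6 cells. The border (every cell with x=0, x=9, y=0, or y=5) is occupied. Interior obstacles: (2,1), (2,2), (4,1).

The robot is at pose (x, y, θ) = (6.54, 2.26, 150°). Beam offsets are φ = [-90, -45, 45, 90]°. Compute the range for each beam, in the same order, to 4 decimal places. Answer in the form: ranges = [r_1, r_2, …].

beam 1: φ=-90°, α=60°
  direction (0.5000, 0.8660); cell (6,2); t to first gridline: x 0.9200, y 0.8545 (then +2.0000 / +1.1547)
    (6,3) via y @ 0.8545
    (7,3) via x @ 0.9200
    (7,4) via y @ 2.0092
    (8,4) via x @ 2.9200
    (8,5) via y @ 3.1639  # hit
  → r_1 = 3.1639
beam 2: φ=-45°, α=105°
  direction (-0.2588, 0.9659); cell (6,2); t to first gridline: x 2.0864, y 0.7661 (then +3.8637 / +1.0353)
    (6,3) via y @ 0.7661
    (6,4) via y @ 1.8014
    (5,4) via x @ 2.0864
    (5,5) via y @ 2.8367  # hit
  → r_2 = 2.8367
beam 3: φ=45°, α=195°
  direction (-0.9659, -0.2588); cell (6,2); t to first gridline: x 0.5590, y 1.0046 (then +1.0353 / +3.8637)
    (5,2) via x @ 0.5590
    (5,1) via y @ 1.0046
    (4,1) via x @ 1.5943  # hit
  → r_3 = 1.5943
beam 4: φ=90°, α=240°
  direction (-0.5000, -0.8660); cell (6,2); t to first gridline: x 1.0800, y 0.3002 (then +2.0000 / +1.1547)
    (6,1) via y @ 0.3002
    (5,1) via x @ 1.0800
    (5,0) via y @ 1.4549  # hit
  → r_4 = 1.4549

ranges = [3.1639, 2.8367, 1.5943, 1.4549]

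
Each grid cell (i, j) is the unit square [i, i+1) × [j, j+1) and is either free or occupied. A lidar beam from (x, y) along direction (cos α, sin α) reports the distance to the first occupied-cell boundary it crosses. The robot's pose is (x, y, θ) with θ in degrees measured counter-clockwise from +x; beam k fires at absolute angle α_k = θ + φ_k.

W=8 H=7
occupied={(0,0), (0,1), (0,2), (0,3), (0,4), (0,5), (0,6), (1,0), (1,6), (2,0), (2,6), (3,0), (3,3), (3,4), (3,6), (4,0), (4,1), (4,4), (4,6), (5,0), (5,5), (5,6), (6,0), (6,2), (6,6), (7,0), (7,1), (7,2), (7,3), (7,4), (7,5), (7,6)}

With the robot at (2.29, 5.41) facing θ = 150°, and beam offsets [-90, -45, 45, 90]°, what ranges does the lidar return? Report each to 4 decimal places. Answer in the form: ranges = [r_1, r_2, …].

ranges = [0.6813, 0.6108, 1.3355, 2.5800]

beam 1: φ=-90°, α=60°
  dir = (cos 60°, sin 60°) = (0.5000, 0.8660); from cell (2,5)
  next x-line at t=1.4200, next y-line at t=0.6813; Δt_x=2.0000, Δt_y=1.1547
    y: enter (2,6) at t=0.6813 ← occupied
  → r_1 = 0.6813
beam 2: φ=-45°, α=105°
  dir = (cos 105°, sin 105°) = (-0.2588, 0.9659); from cell (2,5)
  next x-line at t=1.1205, next y-line at t=0.6108; Δt_x=3.8637, Δt_y=1.0353
    y: enter (2,6) at t=0.6108 ← occupied
  → r_2 = 0.6108
beam 3: φ=45°, α=195°
  dir = (cos 195°, sin 195°) = (-0.9659, -0.2588); from cell (2,5)
  next x-line at t=0.3002, next y-line at t=1.5841; Δt_x=1.0353, Δt_y=3.8637
    x: enter (1,5) at t=0.3002
    x: enter (0,5) at t=1.3355 ← occupied
  → r_3 = 1.3355
beam 4: φ=90°, α=240°
  dir = (cos 240°, sin 240°) = (-0.5000, -0.8660); from cell (2,5)
  next x-line at t=0.5800, next y-line at t=0.4734; Δt_x=2.0000, Δt_y=1.1547
    y: enter (2,4) at t=0.4734
    x: enter (1,4) at t=0.5800
    y: enter (1,3) at t=1.6281
    x: enter (0,3) at t=2.5800 ← occupied
  → r_4 = 2.5800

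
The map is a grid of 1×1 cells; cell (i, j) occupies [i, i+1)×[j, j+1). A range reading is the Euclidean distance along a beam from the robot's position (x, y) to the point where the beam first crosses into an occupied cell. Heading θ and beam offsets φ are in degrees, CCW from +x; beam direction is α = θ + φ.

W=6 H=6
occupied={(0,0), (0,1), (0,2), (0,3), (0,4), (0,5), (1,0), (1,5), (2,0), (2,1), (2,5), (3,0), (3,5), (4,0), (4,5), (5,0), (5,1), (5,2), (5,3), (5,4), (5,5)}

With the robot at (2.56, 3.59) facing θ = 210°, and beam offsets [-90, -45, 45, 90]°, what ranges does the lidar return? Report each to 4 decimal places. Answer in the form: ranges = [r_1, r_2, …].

beam 1: φ=-90°, α=120°
  cosα=-0.5000 sinα=0.8660 | (2,3) | tMaxX 1.1200 tMaxY 0.4734 | tΔX 2.0000 tΔY 1.1547
    t=0.4734 [y] (2,4)
    t=1.1200 [x] (1,4)
    t=1.6281 [y] (1,5) — stop
  → r_1 = 1.6281
beam 2: φ=-45°, α=165°
  cosα=-0.9659 sinα=0.2588 | (2,3) | tMaxX 0.5798 tMaxY 1.5841 | tΔX 1.0353 tΔY 3.8637
    t=0.5798 [x] (1,3)
    t=1.5841 [y] (1,4)
    t=1.6150 [x] (0,4) — stop
  → r_2 = 1.6150
beam 3: φ=45°, α=255°
  cosα=-0.2588 sinα=-0.9659 | (2,3) | tMaxX 2.1637 tMaxY 0.6108 | tΔX 3.8637 tΔY 1.0353
    t=0.6108 [y] (2,2)
    t=1.6461 [y] (2,1) — stop
  → r_3 = 1.6461
beam 4: φ=90°, α=300°
  cosα=0.5000 sinα=-0.8660 | (2,3) | tMaxX 0.8800 tMaxY 0.6813 | tΔX 2.0000 tΔY 1.1547
    t=0.6813 [y] (2,2)
    t=0.8800 [x] (3,2)
    t=1.8360 [y] (3,1)
    t=2.8800 [x] (4,1)
    t=2.9907 [y] (4,0) — stop
  → r_4 = 2.9907

ranges = [1.6281, 1.6150, 1.6461, 2.9907]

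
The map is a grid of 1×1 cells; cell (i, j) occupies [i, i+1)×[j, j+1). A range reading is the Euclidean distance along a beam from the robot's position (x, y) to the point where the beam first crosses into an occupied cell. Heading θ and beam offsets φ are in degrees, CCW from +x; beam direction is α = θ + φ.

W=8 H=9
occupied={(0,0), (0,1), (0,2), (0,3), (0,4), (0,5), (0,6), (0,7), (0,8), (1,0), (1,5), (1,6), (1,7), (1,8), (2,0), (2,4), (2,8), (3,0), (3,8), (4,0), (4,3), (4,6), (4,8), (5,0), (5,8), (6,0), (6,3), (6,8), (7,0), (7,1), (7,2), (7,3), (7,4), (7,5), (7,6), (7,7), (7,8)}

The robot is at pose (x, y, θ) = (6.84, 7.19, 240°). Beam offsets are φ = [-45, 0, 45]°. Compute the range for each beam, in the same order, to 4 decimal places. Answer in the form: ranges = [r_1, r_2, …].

beam 1: φ=-45°, α=195°
  direction (-0.9659, -0.2588); cell (6,7); t to first gridline: x 0.8696, y 0.7341 (then +1.0353 / +3.8637)
    (6,6) via y @ 0.7341
    (5,6) via x @ 0.8696
    (4,6) via x @ 1.9049  # hit
  → r_1 = 1.9049
beam 2: φ=0°, α=240°
  direction (-0.5000, -0.8660); cell (6,7); t to first gridline: x 1.6800, y 0.2194 (then +2.0000 / +1.1547)
    (6,6) via y @ 0.2194
    (6,5) via y @ 1.3741
    (5,5) via x @ 1.6800
    (5,4) via y @ 2.5288
    (4,4) via x @ 3.6800
    (4,3) via y @ 3.6835  # hit
  → r_2 = 3.6835
beam 3: φ=45°, α=285°
  direction (0.2588, -0.9659); cell (6,7); t to first gridline: x 0.6182, y 0.1967 (then +3.8637 / +1.0353)
    (6,6) via y @ 0.1967
    (7,6) via x @ 0.6182  # hit
  → r_3 = 0.6182

ranges = [1.9049, 3.6835, 0.6182]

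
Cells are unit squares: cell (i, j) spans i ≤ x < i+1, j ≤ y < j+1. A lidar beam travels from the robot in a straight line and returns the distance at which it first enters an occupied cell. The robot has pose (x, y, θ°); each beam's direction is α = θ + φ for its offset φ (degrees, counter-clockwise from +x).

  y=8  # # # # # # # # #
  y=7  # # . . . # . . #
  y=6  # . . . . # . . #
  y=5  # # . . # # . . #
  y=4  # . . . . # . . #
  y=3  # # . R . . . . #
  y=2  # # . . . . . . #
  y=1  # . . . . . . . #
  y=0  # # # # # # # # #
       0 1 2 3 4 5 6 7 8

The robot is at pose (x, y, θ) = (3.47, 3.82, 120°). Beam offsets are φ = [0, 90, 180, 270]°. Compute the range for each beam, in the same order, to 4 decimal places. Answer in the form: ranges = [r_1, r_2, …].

beam 1: φ=0°, α=120°
  dir = (cos 120°, sin 120°) = (-0.5000, 0.8660); from cell (3,3)
  next x-line at t=0.9400, next y-line at t=0.2078; Δt_x=2.0000, Δt_y=1.1547
    y: enter (3,4) at t=0.2078
    x: enter (2,4) at t=0.9400
    y: enter (2,5) at t=1.3625
    y: enter (2,6) at t=2.5172
    x: enter (1,6) at t=2.9400
    y: enter (1,7) at t=3.6719 ← occupied
  → r_1 = 3.6719
beam 2: φ=90°, α=210°
  dir = (cos 210°, sin 210°) = (-0.8660, -0.5000); from cell (3,3)
  next x-line at t=0.5427, next y-line at t=1.6400; Δt_x=1.1547, Δt_y=2.0000
    x: enter (2,3) at t=0.5427
    y: enter (2,2) at t=1.6400
    x: enter (1,2) at t=1.6974 ← occupied
  → r_2 = 1.6974
beam 3: φ=180°, α=300°
  dir = (cos 300°, sin 300°) = (0.5000, -0.8660); from cell (3,3)
  next x-line at t=1.0600, next y-line at t=0.9469; Δt_x=2.0000, Δt_y=1.1547
    y: enter (3,2) at t=0.9469
    x: enter (4,2) at t=1.0600
    y: enter (4,1) at t=2.1016
    x: enter (5,1) at t=3.0600
    y: enter (5,0) at t=3.2563 ← occupied
  → r_3 = 3.2563
beam 4: φ=270°, α=30°
  dir = (cos 30°, sin 30°) = (0.8660, 0.5000); from cell (3,3)
  next x-line at t=0.6120, next y-line at t=0.3600; Δt_x=1.1547, Δt_y=2.0000
    y: enter (3,4) at t=0.3600
    x: enter (4,4) at t=0.6120
    x: enter (5,4) at t=1.7667 ← occupied
  → r_4 = 1.7667

ranges = [3.6719, 1.6974, 3.2563, 1.7667]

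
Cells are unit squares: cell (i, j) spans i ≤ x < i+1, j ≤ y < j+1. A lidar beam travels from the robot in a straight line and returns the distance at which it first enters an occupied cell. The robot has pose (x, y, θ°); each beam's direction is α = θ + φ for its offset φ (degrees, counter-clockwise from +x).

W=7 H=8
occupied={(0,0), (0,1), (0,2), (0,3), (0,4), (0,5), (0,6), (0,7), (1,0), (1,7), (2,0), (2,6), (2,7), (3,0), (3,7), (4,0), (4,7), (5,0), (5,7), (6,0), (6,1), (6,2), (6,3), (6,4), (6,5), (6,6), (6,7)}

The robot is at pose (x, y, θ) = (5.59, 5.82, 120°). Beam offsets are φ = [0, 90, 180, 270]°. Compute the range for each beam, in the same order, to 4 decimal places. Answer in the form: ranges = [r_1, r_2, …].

beam 1: φ=0°, α=120°
  d=(-0.5000,0.8660)  start (5,5)  tX=1.1800 tY=0.2078  stride 1/|dx|=2.0000 1/|dy|=1.1547
    cross y-line → (5,6), t=0.2078
    cross x-line → (4,6), t=1.1800
    cross y-line → (4,7), t=1.3625 (wall)
  → r_1 = 1.3625
beam 2: φ=90°, α=210°
  d=(-0.8660,-0.5000)  start (5,5)  tX=0.6813 tY=1.6400  stride 1/|dx|=1.1547 1/|dy|=2.0000
    cross x-line → (4,5), t=0.6813
    cross y-line → (4,4), t=1.6400
    cross x-line → (3,4), t=1.8360
    cross x-line → (2,4), t=2.9907
    cross y-line → (2,3), t=3.6400
    cross x-line → (1,3), t=4.1454
    cross x-line → (0,3), t=5.3001 (wall)
  → r_2 = 5.3001
beam 3: φ=180°, α=300°
  d=(0.5000,-0.8660)  start (5,5)  tX=0.8200 tY=0.9469  stride 1/|dx|=2.0000 1/|dy|=1.1547
    cross x-line → (6,5), t=0.8200 (wall)
  → r_3 = 0.8200
beam 4: φ=270°, α=30°
  d=(0.8660,0.5000)  start (5,5)  tX=0.4734 tY=0.3600  stride 1/|dx|=1.1547 1/|dy|=2.0000
    cross y-line → (5,6), t=0.3600
    cross x-line → (6,6), t=0.4734 (wall)
  → r_4 = 0.4734

ranges = [1.3625, 5.3001, 0.8200, 0.4734]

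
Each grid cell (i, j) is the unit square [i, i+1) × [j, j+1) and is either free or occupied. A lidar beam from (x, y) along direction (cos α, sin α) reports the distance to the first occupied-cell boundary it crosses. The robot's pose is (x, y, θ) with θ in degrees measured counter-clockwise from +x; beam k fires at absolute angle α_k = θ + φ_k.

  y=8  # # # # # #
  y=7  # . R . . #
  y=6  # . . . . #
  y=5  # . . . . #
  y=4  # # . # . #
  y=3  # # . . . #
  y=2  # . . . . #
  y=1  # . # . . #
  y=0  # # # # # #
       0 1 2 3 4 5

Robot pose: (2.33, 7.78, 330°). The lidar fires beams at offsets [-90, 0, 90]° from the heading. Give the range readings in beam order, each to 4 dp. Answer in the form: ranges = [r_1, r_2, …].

beam 1: φ=-90°, α=240°
  direction (-0.5000, -0.8660); cell (2,7); t to first gridline: x 0.6600, y 0.9007 (then +2.0000 / +1.1547)
    (1,7) via x @ 0.6600
    (1,6) via y @ 0.9007
    (1,5) via y @ 2.0554
    (0,5) via x @ 2.6600  # hit
  → r_1 = 2.6600
beam 2: φ=0°, α=330°
  direction (0.8660, -0.5000); cell (2,7); t to first gridline: x 0.7736, y 1.5600 (then +1.1547 / +2.0000)
    (3,7) via x @ 0.7736
    (3,6) via y @ 1.5600
    (4,6) via x @ 1.9283
    (5,6) via x @ 3.0831  # hit
  → r_2 = 3.0831
beam 3: φ=90°, α=60°
  direction (0.5000, 0.8660); cell (2,7); t to first gridline: x 1.3400, y 0.2540 (then +2.0000 / +1.1547)
    (2,8) via y @ 0.2540  # hit
  → r_3 = 0.2540

ranges = [2.6600, 3.0831, 0.2540]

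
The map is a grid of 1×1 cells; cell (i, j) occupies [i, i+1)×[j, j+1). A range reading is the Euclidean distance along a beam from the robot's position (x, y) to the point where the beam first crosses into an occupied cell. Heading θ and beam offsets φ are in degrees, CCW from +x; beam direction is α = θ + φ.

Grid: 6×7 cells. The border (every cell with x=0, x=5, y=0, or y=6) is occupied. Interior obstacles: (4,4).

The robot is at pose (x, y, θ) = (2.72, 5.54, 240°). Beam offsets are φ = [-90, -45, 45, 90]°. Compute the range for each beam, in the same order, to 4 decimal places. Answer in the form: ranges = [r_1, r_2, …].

beam 1: φ=-90°, α=150°
  cosα=-0.8660 sinα=0.5000 | (2,5) | tMaxX 0.8314 tMaxY 0.9200 | tΔX 1.1547 tΔY 2.0000
    t=0.8314 [x] (1,5)
    t=0.9200 [y] (1,6) — stop
  → r_1 = 0.9200
beam 2: φ=-45°, α=195°
  cosα=-0.9659 sinα=-0.2588 | (2,5) | tMaxX 0.7454 tMaxY 2.0864 | tΔX 1.0353 tΔY 3.8637
    t=0.7454 [x] (1,5)
    t=1.7807 [x] (0,5) — stop
  → r_2 = 1.7807
beam 3: φ=45°, α=285°
  cosα=0.2588 sinα=-0.9659 | (2,5) | tMaxX 1.0818 tMaxY 0.5590 | tΔX 3.8637 tΔY 1.0353
    t=0.5590 [y] (2,4)
    t=1.0818 [x] (3,4)
    t=1.5943 [y] (3,3)
    t=2.6296 [y] (3,2)
    t=3.6649 [y] (3,1)
    t=4.7002 [y] (3,0) — stop
  → r_3 = 4.7002
beam 4: φ=90°, α=330°
  cosα=0.8660 sinα=-0.5000 | (2,5) | tMaxX 0.3233 tMaxY 1.0800 | tΔX 1.1547 tΔY 2.0000
    t=0.3233 [x] (3,5)
    t=1.0800 [y] (3,4)
    t=1.4780 [x] (4,4) — stop
  → r_4 = 1.4780

ranges = [0.9200, 1.7807, 4.7002, 1.4780]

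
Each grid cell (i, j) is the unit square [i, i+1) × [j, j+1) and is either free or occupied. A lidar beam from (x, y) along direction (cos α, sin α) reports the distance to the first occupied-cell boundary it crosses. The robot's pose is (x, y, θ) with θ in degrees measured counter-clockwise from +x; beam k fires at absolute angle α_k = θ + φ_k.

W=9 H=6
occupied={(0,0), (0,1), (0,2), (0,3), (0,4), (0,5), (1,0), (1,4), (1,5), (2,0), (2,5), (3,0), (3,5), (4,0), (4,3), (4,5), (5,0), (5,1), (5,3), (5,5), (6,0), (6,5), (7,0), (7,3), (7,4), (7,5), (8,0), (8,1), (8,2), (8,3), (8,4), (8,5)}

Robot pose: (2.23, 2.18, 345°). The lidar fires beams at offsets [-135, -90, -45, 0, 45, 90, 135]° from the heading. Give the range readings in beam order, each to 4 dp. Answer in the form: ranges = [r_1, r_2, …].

beam 1: φ=-135°, α=210°
  cosα=-0.8660 sinα=-0.5000 | (2,2) | tMaxX 0.2656 tMaxY 0.3600 | tΔX 1.1547 tΔY 2.0000
    t=0.2656 [x] (1,2)
    t=0.3600 [y] (1,1)
    t=1.4203 [x] (0,1) — stop
  → r_1 = 1.4203
beam 2: φ=-90°, α=255°
  cosα=-0.2588 sinα=-0.9659 | (2,2) | tMaxX 0.8887 tMaxY 0.1863 | tΔX 3.8637 tΔY 1.0353
    t=0.1863 [y] (2,1)
    t=0.8887 [x] (1,1)
    t=1.2216 [y] (1,0) — stop
  → r_2 = 1.2216
beam 3: φ=-45°, α=300°
  cosα=0.5000 sinα=-0.8660 | (2,2) | tMaxX 1.5400 tMaxY 0.2078 | tΔX 2.0000 tΔY 1.1547
    t=0.2078 [y] (2,1)
    t=1.3625 [y] (2,0) — stop
  → r_3 = 1.3625
beam 4: φ=0°, α=345°
  cosα=0.9659 sinα=-0.2588 | (2,2) | tMaxX 0.7972 tMaxY 0.6955 | tΔX 1.0353 tΔY 3.8637
    t=0.6955 [y] (2,1)
    t=0.7972 [x] (3,1)
    t=1.8324 [x] (4,1)
    t=2.8677 [x] (5,1) — stop
  → r_4 = 2.8677
beam 5: φ=45°, α=30°
  cosα=0.8660 sinα=0.5000 | (2,2) | tMaxX 0.8891 tMaxY 1.6400 | tΔX 1.1547 tΔY 2.0000
    t=0.8891 [x] (3,2)
    t=1.6400 [y] (3,3)
    t=2.0438 [x] (4,3) — stop
  → r_5 = 2.0438
beam 6: φ=90°, α=75°
  cosα=0.2588 sinα=0.9659 | (2,2) | tMaxX 2.9751 tMaxY 0.8489 | tΔX 3.8637 tΔY 1.0353
    t=0.8489 [y] (2,3)
    t=1.8842 [y] (2,4)
    t=2.9195 [y] (2,5) — stop
  → r_6 = 2.9195
beam 7: φ=135°, α=120°
  cosα=-0.5000 sinα=0.8660 | (2,2) | tMaxX 0.4600 tMaxY 0.9469 | tΔX 2.0000 tΔY 1.1547
    t=0.4600 [x] (1,2)
    t=0.9469 [y] (1,3)
    t=2.1016 [y] (1,4) — stop
  → r_7 = 2.1016

ranges = [1.4203, 1.2216, 1.3625, 2.8677, 2.0438, 2.9195, 2.1016]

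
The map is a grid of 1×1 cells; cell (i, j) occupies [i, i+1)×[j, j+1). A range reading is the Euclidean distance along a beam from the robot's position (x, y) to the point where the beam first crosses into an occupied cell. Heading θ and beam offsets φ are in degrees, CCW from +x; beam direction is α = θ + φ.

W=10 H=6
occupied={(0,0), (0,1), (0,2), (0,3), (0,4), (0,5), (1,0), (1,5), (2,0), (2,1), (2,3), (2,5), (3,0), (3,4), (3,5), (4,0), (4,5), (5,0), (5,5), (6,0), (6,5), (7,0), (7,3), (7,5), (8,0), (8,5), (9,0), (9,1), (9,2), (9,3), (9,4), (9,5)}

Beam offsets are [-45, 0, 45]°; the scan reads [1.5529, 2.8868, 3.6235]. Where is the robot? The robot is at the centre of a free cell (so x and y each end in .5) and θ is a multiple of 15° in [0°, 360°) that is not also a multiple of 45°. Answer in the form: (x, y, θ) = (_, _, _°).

Enumerate (i+0.5, j+0.5, θ) over the 28 free cells and 16 admissible headings. For each, cast all 3 beams and compare to the given ranges.
  (6.5, 3.5, 150°): beam 3 = 5.6940 ≠ 3.6235 ✗
  (3.5, 2.5, 15°): beam 1 = 3.0000 ≠ 1.5529 ✗
  (3.5, 1.5, 75°): beam 1 = 4.0415 ≠ 1.5529 ✗
  (2.5, 2.5, 210°): beam 2 = 1.7321 ≠ 2.8868 ✗
  (8.5, 4.5, 75°): beam 1 = 0.5774 ≠ 1.5529 ✗
  …
  (5.5, 4.5, 210°): r_1=1.5529, r_2=2.8868, r_3=3.6235 — all match ✓
Unique over the lattice → pose = (5.5, 4.5, 210°).

(x, y, θ) = (5.5, 4.5, 210°)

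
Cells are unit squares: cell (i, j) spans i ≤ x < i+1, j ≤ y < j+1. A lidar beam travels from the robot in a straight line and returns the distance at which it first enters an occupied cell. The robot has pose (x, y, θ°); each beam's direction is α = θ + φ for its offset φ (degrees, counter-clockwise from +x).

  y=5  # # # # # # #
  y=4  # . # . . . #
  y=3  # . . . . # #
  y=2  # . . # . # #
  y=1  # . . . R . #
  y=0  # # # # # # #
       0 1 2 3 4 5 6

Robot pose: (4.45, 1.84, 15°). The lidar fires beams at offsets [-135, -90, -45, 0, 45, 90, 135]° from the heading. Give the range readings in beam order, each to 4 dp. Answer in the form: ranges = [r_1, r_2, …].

ranges = [0.9699, 0.8696, 1.6800, 0.6182, 1.1000, 3.2715, 0.5196]

beam 1: φ=-135°, α=240°
  cosα=-0.5000 sinα=-0.8660 | (4,1) | tMaxX 0.9000 tMaxY 0.9699 | tΔX 2.0000 tΔY 1.1547
    t=0.9000 [x] (3,1)
    t=0.9699 [y] (3,0) — stop
  → r_1 = 0.9699
beam 2: φ=-90°, α=285°
  cosα=0.2588 sinα=-0.9659 | (4,1) | tMaxX 2.1250 tMaxY 0.8696 | tΔX 3.8637 tΔY 1.0353
    t=0.8696 [y] (4,0) — stop
  → r_2 = 0.8696
beam 3: φ=-45°, α=330°
  cosα=0.8660 sinα=-0.5000 | (4,1) | tMaxX 0.6351 tMaxY 1.6800 | tΔX 1.1547 tΔY 2.0000
    t=0.6351 [x] (5,1)
    t=1.6800 [y] (5,0) — stop
  → r_3 = 1.6800
beam 4: φ=0°, α=15°
  cosα=0.9659 sinα=0.2588 | (4,1) | tMaxX 0.5694 tMaxY 0.6182 | tΔX 1.0353 tΔY 3.8637
    t=0.5694 [x] (5,1)
    t=0.6182 [y] (5,2) — stop
  → r_4 = 0.6182
beam 5: φ=45°, α=60°
  cosα=0.5000 sinα=0.8660 | (4,1) | tMaxX 1.1000 tMaxY 0.1848 | tΔX 2.0000 tΔY 1.1547
    t=0.1848 [y] (4,2)
    t=1.1000 [x] (5,2) — stop
  → r_5 = 1.1000
beam 6: φ=90°, α=105°
  cosα=-0.2588 sinα=0.9659 | (4,1) | tMaxX 1.7387 tMaxY 0.1656 | tΔX 3.8637 tΔY 1.0353
    t=0.1656 [y] (4,2)
    t=1.2009 [y] (4,3)
    t=1.7387 [x] (3,3)
    t=2.2362 [y] (3,4)
    t=3.2715 [y] (3,5) — stop
  → r_6 = 3.2715
beam 7: φ=135°, α=150°
  cosα=-0.8660 sinα=0.5000 | (4,1) | tMaxX 0.5196 tMaxY 0.3200 | tΔX 1.1547 tΔY 2.0000
    t=0.3200 [y] (4,2)
    t=0.5196 [x] (3,2) — stop
  → r_7 = 0.5196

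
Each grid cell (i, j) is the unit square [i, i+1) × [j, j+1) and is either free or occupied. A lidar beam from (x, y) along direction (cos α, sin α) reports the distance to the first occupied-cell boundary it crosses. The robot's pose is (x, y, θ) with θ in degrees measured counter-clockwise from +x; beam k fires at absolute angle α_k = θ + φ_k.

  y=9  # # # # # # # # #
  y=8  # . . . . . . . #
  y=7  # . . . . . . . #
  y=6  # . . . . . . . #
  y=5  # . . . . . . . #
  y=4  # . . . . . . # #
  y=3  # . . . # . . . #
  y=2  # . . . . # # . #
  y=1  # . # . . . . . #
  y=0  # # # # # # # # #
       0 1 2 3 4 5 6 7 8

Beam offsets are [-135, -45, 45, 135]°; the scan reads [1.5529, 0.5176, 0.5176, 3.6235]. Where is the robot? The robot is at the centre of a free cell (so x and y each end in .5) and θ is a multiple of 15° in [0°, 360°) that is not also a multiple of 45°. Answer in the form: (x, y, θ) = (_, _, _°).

(x, y, θ) = (4.5, 2.5, 30°)

Enumerate (i+0.5, j+0.5, θ) over the 51 free cells and 16 admissible headings. For each, cast all 4 beams and compare to the given ranges.
  (1.5, 2.5, 30°): beam 2 = 5.7956 ≠ 0.5176 ✗
  (6.5, 5.5, 75°): beam 1 = 1.0000 ≠ 1.5529 ✗
  (4.5, 2.5, 240°): beam 1 = 0.5176 ≠ 1.5529 ✗
  …
  (4.5, 2.5, 30°): r_1=1.5529, r_2=0.5176, r_3=0.5176, r_4=3.6235 — all match ✓
Only this pose fits every beam.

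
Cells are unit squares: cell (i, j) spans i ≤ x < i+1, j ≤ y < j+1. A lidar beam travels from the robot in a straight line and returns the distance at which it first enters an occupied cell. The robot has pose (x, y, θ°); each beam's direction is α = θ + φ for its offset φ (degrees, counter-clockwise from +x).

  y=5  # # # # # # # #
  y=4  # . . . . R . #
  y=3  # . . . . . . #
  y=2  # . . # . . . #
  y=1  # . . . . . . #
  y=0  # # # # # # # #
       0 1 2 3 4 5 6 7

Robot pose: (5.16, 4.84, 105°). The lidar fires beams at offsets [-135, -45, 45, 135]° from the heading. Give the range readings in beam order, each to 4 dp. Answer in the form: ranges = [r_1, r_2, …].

ranges = [2.1246, 0.1848, 0.3200, 2.3200]

beam 1: φ=-135°, α=330°
  cosα=0.8660 sinα=-0.5000 | (5,4) | tMaxX 0.9699 tMaxY 1.6800 | tΔX 1.1547 tΔY 2.0000
    t=0.9699 [x] (6,4)
    t=1.6800 [y] (6,3)
    t=2.1246 [x] (7,3) — stop
  → r_1 = 2.1246
beam 2: φ=-45°, α=60°
  cosα=0.5000 sinα=0.8660 | (5,4) | tMaxX 1.6800 tMaxY 0.1848 | tΔX 2.0000 tΔY 1.1547
    t=0.1848 [y] (5,5) — stop
  → r_2 = 0.1848
beam 3: φ=45°, α=150°
  cosα=-0.8660 sinα=0.5000 | (5,4) | tMaxX 0.1848 tMaxY 0.3200 | tΔX 1.1547 tΔY 2.0000
    t=0.1848 [x] (4,4)
    t=0.3200 [y] (4,5) — stop
  → r_3 = 0.3200
beam 4: φ=135°, α=240°
  cosα=-0.5000 sinα=-0.8660 | (5,4) | tMaxX 0.3200 tMaxY 0.9699 | tΔX 2.0000 tΔY 1.1547
    t=0.3200 [x] (4,4)
    t=0.9699 [y] (4,3)
    t=2.1246 [y] (4,2)
    t=2.3200 [x] (3,2) — stop
  → r_4 = 2.3200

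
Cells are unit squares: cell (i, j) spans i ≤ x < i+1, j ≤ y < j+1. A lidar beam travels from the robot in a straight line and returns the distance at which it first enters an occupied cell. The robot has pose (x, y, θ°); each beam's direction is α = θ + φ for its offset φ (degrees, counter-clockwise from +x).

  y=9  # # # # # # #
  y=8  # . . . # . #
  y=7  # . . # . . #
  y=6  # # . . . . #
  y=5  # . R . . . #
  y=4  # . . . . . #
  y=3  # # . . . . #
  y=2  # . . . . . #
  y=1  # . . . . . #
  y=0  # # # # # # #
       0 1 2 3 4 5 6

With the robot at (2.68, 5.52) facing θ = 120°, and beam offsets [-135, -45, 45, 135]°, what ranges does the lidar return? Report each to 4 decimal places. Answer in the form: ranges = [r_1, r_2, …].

ranges = [3.4371, 1.5322, 1.7393, 4.6794]

beam 1: φ=-135°, α=345°
  direction (0.9659, -0.2588); cell (2,5); t to first gridline: x 0.3313, y 2.0091 (then +1.0353 / +3.8637)
    (3,5) via x @ 0.3313
    (4,5) via x @ 1.3666
    (4,4) via y @ 2.0091
    (5,4) via x @ 2.4018
    (6,4) via x @ 3.4371  # hit
  → r_1 = 3.4371
beam 2: φ=-45°, α=75°
  direction (0.2588, 0.9659); cell (2,5); t to first gridline: x 1.2364, y 0.4969 (then +3.8637 / +1.0353)
    (2,6) via y @ 0.4969
    (3,6) via x @ 1.2364
    (3,7) via y @ 1.5322  # hit
  → r_2 = 1.5322
beam 3: φ=45°, α=165°
  direction (-0.9659, 0.2588); cell (2,5); t to first gridline: x 0.7040, y 1.8546 (then +1.0353 / +3.8637)
    (1,5) via x @ 0.7040
    (0,5) via x @ 1.7393  # hit
  → r_3 = 1.7393
beam 4: φ=135°, α=255°
  direction (-0.2588, -0.9659); cell (2,5); t to first gridline: x 2.6273, y 0.5383 (then +3.8637 / +1.0353)
    (2,4) via y @ 0.5383
    (2,3) via y @ 1.5736
    (2,2) via y @ 2.6089
    (1,2) via x @ 2.6273
    (1,1) via y @ 3.6442
    (1,0) via y @ 4.6794  # hit
  → r_4 = 4.6794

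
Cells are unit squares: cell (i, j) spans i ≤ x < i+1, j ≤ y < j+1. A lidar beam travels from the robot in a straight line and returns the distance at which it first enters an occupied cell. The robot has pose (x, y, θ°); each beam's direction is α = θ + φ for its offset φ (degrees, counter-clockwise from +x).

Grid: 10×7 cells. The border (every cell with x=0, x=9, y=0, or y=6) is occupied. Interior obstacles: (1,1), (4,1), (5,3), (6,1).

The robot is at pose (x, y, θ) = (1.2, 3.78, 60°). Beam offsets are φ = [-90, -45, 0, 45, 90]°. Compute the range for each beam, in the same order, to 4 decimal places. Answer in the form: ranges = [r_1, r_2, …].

ranges = [3.5600, 8.0752, 2.5634, 0.7727, 0.2309]

beam 1: φ=-90°, α=330°
  cosα=0.8660 sinα=-0.5000 | (1,3) | tMaxX 0.9238 tMaxY 1.5600 | tΔX 1.1547 tΔY 2.0000
    t=0.9238 [x] (2,3)
    t=1.5600 [y] (2,2)
    t=2.0785 [x] (3,2)
    t=3.2332 [x] (4,2)
    t=3.5600 [y] (4,1) — stop
  → r_1 = 3.5600
beam 2: φ=-45°, α=15°
  cosα=0.9659 sinα=0.2588 | (1,3) | tMaxX 0.8282 tMaxY 0.8500 | tΔX 1.0353 tΔY 3.8637
    t=0.8282 [x] (2,3)
    t=0.8500 [y] (2,4)
    t=1.8635 [x] (3,4)
    t=2.8988 [x] (4,4)
    t=3.9340 [x] (5,4)
    t=4.7137 [y] (5,5)
    t=4.9693 [x] (6,5)
    t=6.0046 [x] (7,5)
    t=7.0399 [x] (8,5)
    t=8.0752 [x] (9,5) — stop
  → r_2 = 8.0752
beam 3: φ=0°, α=60°
  cosα=0.5000 sinα=0.8660 | (1,3) | tMaxX 1.6000 tMaxY 0.2540 | tΔX 2.0000 tΔY 1.1547
    t=0.2540 [y] (1,4)
    t=1.4087 [y] (1,5)
    t=1.6000 [x] (2,5)
    t=2.5634 [y] (2,6) — stop
  → r_3 = 2.5634
beam 4: φ=45°, α=105°
  cosα=-0.2588 sinα=0.9659 | (1,3) | tMaxX 0.7727 tMaxY 0.2278 | tΔX 3.8637 tΔY 1.0353
    t=0.2278 [y] (1,4)
    t=0.7727 [x] (0,4) — stop
  → r_4 = 0.7727
beam 5: φ=90°, α=150°
  cosα=-0.8660 sinα=0.5000 | (1,3) | tMaxX 0.2309 tMaxY 0.4400 | tΔX 1.1547 tΔY 2.0000
    t=0.2309 [x] (0,3) — stop
  → r_5 = 0.2309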